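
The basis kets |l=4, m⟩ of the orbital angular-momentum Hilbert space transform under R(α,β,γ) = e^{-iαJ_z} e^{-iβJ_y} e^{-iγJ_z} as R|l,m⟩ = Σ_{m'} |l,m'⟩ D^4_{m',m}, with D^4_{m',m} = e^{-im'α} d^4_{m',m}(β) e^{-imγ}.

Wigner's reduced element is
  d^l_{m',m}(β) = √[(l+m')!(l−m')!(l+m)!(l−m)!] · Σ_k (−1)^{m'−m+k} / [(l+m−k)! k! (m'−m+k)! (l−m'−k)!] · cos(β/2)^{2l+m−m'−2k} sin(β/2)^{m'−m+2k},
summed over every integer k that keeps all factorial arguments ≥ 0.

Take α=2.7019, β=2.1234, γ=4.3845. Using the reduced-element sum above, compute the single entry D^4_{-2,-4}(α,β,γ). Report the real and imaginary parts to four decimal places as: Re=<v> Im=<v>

Re=-0.0314 Im=-0.0440

Split into d^4_{-2,-4}(β=2.1234) × two z-phases.
With c≡cos(β/2)=0.487388 and s≡sin(β/2)=0.873185, N=[2·720·1·40320]^{1/2}=7619.763776
The bounds max(0,m−m')=0 and min(l+m,l−m')=0 give 1 term
  k=0: (−1)^2·7619.7638/(1440)·0.4874^6·0.8732^2 = +0.054081
d^4_{-2,-4}(2.1234) = +0.054081
D = (+0.637625-0.770347i)·(+0.054081)·(+0.256346-0.966585i) = -0.031429-0.044011i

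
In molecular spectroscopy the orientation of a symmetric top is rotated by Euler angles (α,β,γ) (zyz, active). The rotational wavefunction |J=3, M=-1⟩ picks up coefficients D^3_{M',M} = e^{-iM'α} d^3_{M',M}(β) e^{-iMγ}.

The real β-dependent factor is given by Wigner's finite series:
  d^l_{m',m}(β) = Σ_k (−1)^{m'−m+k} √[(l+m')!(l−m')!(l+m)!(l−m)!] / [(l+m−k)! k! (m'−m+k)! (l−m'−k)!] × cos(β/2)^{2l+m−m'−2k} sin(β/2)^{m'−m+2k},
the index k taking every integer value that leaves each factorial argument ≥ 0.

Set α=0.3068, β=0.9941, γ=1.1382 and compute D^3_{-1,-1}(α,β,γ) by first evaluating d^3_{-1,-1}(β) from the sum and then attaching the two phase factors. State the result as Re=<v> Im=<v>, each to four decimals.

Re=-0.0483 Im=-0.3819

First d^3_{-1,-1}(β=0.9941), then the phase factors e^{-i(-1)α} and e^{-i(-1)γ}:
c=cos(0.9941/2)=0.878993, s=sin(0.9941/2)=0.476835; N=√[2·24·2·24]=48.000000
k: max(0,(-1)−(-1))=0 … min(3+(-1),3−(-1))=2
  k=0: (−1)^0·48.0000/(48)·0.8790^6·0.4768^0 = +0.461225
  k=1: (−1)^1·48.0000/(6)·0.8790^4·0.4768^2 = -1.085844
  k=2: (−1)^2·48.0000/(8)·0.8790^2·0.4768^4 = +0.239659
d^3_{-1,-1}(0.9941) = +0.461225 -1.085844 +0.239659 = -0.384960
Attach z-rotation phases: D = e^{-i(-1)(0.3068)}·(-0.384960)·e^{-i(-1)(1.1382)} = -0.048299-0.381918i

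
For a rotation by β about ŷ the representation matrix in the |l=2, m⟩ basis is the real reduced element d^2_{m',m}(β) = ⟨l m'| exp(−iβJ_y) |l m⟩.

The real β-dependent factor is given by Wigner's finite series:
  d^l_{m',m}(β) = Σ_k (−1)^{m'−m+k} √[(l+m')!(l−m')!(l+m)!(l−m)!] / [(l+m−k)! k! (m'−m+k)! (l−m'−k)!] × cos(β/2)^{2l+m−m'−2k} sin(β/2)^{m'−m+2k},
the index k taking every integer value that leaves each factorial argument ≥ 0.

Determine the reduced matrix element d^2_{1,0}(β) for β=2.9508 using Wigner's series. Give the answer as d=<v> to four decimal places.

d=0.2280

d^2_{1,0}(β=2.9508) via Wigner's sum:
c=cos(2.9508/2)=0.095252, s=sin(2.9508/2)=0.995453; N=√[6·1·2·2]=4.898979
Admissible k: 0..1 (factorial args all ≥0)
  k=0: (−1)^1·4.8990/(2)·0.0953^3·0.9955^1 = -0.002107
  k=1: (−1)^2·4.8990/(2)·0.0953^1·0.9955^3 = +0.230150
d^2_{1,0}(2.9508) = -0.002107 +0.230150 = +0.228043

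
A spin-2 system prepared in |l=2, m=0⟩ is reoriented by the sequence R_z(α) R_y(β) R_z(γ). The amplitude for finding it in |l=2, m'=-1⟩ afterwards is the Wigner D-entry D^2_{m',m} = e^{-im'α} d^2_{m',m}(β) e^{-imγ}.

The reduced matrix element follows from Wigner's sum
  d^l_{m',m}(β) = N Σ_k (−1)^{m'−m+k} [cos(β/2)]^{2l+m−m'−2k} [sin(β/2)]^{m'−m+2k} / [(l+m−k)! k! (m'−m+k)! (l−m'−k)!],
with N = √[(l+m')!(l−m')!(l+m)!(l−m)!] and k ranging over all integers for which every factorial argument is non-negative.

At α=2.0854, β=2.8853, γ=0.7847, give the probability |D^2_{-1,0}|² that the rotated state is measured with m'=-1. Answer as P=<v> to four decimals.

P=0.0902

D^2_{-1,0}(2.0854,2.8853,0.7847) = e^{-i·-1·2.0854}·d^2_{-1,0}(2.8853)·e^{-i·0·0.7847}. Compute d first:
c=cos(2.8853/2)=0.127796, s=sin(2.8853/2)=0.991800; N=√[1·6·2·2]=4.898979
Admissible k: 1..2 (factorial args all ≥0)
  k=1: (−1)^0·4.8990/(2)·0.1278^3·0.9918^1 = +0.005070
  k=2: (−1)^1·4.8990/(2)·0.1278^1·0.9918^3 = -0.305397
d^2_{-1,0}(2.8853) = +0.005070 -0.305397 = -0.300327
|D^2_{-1,0}|² = |d^2_{-1,0}(β)|² = (-0.300327)² = 0.090196 (the z-rotation phases have unit modulus)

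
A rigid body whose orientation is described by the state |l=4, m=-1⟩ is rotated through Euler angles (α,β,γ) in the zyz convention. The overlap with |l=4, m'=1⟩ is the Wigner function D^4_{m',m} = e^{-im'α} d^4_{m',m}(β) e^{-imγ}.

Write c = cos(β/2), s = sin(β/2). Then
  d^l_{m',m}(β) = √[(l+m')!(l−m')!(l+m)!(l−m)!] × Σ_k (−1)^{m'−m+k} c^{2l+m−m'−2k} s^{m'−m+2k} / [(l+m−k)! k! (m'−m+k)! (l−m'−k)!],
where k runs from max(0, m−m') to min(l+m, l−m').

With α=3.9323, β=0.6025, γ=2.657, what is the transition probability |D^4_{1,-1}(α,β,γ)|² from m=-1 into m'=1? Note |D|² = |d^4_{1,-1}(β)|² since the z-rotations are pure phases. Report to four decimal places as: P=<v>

P=0.2339

First d^4_{1,-1}(β=0.6025), then the phase factors e^{-i(1)α} and e^{-i(-1)γ}:
With c≡cos(β/2)=0.954966 and s≡sin(β/2)=0.296714, N=[120·6·6·120]^{1/2}=720.000000
k: max(0,(-1)−(1))=0 … min(4+(-1),4−(1))=3
  k=0: (−1)^2·720.0000/(72)·0.9550^6·0.2967^2 = +0.667736
  k=1: (−1)^3·720.0000/(24)·0.9550^4·0.2967^4 = -0.193387
  k=2: (−1)^4·720.0000/(48)·0.9550^2·0.2967^6 = +0.009335
  k=3: (−1)^5·720.0000/(720)·0.9550^0·0.2967^8 = -0.000060
d^4_{1,-1}(0.6025) = +0.667736 -0.193387 +0.009335 -0.000060 = +0.483624
|D^4_{1,-1}|² = |d^4_{1,-1}(β)|² = (+0.483624)² = 0.233892 (the z-rotation phases have unit modulus)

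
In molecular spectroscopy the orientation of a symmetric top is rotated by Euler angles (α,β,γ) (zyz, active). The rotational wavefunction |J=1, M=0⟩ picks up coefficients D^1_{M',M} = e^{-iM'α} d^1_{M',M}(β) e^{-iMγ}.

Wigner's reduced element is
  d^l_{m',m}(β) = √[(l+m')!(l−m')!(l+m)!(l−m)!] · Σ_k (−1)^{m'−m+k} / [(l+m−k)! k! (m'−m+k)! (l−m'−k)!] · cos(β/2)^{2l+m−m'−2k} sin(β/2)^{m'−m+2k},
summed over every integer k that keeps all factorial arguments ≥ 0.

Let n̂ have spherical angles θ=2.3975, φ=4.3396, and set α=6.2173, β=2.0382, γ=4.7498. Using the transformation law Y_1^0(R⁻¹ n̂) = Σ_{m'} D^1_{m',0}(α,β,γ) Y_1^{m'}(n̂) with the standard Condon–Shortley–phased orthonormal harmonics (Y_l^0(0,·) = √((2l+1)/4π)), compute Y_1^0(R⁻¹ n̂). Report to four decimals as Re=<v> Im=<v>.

Need the full column D^1_{m',0} for m'=−1..1 at α=6.2173, β=2.0382, γ=4.7498.
cos(β/2)=0.524133, sin(β/2)=0.851637
d^1_{-1,0}: single k=1 term ⇒ +0.631263;  D = +0.629894-0.041561i
d^1_{0,0}: k∈[0..1] ⇒ +0.274715 -0.725285 = -0.450570;  D = -0.450570+0.000000i
d^1_{1,0}: single k=0 term ⇒ -0.631263;  D = -0.629894-0.041561i
Y_1^{m'}(θ=2.3975,φ=4.3396) and Σ D·Y over m':
  (+0.6299-0.0416i)·(-0.0852+0.2179i)  (-0.4506+0.0000i)·(-0.3595+0.0000i)  (-0.6299-0.0416i)·(+0.0852+0.2179i)
Y_1^0(R⁻¹ n̂) = +0.072711+0.000000i

Re=0.0727 Im=0.0000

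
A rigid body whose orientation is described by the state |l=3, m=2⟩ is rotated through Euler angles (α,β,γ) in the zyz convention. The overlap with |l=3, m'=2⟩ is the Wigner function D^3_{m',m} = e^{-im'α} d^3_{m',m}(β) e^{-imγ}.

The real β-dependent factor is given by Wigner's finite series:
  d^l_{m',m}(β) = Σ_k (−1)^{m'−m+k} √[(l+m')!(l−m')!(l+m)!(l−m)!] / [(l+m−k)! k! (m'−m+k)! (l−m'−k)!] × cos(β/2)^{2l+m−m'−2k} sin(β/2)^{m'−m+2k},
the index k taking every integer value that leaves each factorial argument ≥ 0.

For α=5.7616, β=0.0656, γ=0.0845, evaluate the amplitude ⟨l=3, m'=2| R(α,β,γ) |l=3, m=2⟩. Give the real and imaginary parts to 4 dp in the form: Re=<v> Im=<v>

Split into d^3_{2,2}(β=0.0656) × two z-phases.
Half-angle: c=0.999462, s=0.032794. N=√(120·1·120·1)=120.000000
The bounds max(0,m−m')=0 and min(l+m,l−m')=1 give 2 terms
  k=0: (−1)^0·120.0000/(120)·0.9995^6·0.0328^0 = +0.996777
  k=1: (−1)^1·120.0000/(24)·0.9995^4·0.0328^2 = -0.005366
d^3_{2,2}(0.0656) = +0.996777 -0.005366 = +0.991411
Phases: e^{-i·(2)·5.7616}=+0.503483+0.864005i, e^{-i·(2)·0.0845}=+0.985753-0.168197i ⇒ D=+0.636122+0.760424i

Re=0.6361 Im=0.7604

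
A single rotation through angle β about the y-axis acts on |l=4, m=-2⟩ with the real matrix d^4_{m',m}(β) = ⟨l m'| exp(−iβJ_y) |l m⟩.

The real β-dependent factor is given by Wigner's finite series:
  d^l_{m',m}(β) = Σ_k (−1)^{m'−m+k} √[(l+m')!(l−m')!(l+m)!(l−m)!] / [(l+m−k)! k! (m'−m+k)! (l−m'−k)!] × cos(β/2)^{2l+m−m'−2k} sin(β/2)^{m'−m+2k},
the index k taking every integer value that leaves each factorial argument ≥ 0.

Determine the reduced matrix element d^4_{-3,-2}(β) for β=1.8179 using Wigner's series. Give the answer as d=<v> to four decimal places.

d^4_{-3,-2}(β=1.8179) via Wigner's sum:
c=cos(1.8179/2)=0.614574, s=sin(1.8179/2)=0.788859; N=√[1·5040·2·720]=2693.993318
Admissible k: 1..2 (factorial args all ≥0)
  k=1: (−1)^0·2693.9933/(720)·0.6146^7·0.7889^1 = +0.097743
  k=2: (−1)^1·2693.9933/(240)·0.6146^5·0.7889^3 = -0.483121
d^4_{-3,-2}(1.8179) = +0.097743 -0.483121 = -0.385378

d=-0.3854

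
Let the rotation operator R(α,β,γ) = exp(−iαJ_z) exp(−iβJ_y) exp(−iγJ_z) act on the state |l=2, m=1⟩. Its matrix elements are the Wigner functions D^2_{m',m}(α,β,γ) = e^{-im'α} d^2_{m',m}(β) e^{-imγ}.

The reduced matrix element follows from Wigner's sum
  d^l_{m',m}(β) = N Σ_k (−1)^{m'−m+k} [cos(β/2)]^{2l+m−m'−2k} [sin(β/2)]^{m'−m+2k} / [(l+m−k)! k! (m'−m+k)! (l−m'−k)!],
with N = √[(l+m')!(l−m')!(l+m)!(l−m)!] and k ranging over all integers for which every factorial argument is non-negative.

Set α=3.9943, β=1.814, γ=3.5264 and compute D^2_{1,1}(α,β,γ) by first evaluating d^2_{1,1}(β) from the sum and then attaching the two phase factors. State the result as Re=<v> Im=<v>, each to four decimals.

Re=-0.1840 Im=0.5315

Split into d^2_{1,1}(β=1.814) × two z-phases.
With c≡cos(β/2)=0.616111 and s≡sin(β/2)=0.787659, N=[6·1·6·1]^{1/2}=6.000000
The bounds max(0,m−m')=0 and min(l+m,l−m')=1 give 2 terms
  k=0: (−1)^0·6.0000/(6)·0.6161^4·0.7877^0 = +0.144091
  k=1: (−1)^1·6.0000/(2)·0.6161^2·0.7877^2 = -0.706507
d^2_{1,1}(1.814) = +0.144091 -0.706507 = -0.562416
D = (-0.657947+0.753064i)·(-0.562416)·(-0.926871+0.375381i) = -0.183992+0.531468i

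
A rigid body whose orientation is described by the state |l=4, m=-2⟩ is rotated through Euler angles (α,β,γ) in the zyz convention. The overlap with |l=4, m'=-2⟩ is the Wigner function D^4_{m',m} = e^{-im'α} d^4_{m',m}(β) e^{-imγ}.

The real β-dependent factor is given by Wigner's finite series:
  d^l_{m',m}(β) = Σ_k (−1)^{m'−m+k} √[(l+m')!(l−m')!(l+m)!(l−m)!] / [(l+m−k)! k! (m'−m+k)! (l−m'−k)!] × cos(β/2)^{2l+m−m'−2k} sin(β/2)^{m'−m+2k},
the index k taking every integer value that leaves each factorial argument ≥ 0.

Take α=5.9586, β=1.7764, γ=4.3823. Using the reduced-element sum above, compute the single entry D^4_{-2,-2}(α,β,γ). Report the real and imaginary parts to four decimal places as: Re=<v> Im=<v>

Re=-0.1114 Im=0.4162

First d^4_{-2,-2}(β=1.7764), then the phase factors e^{-i(-2)α} and e^{-i(-2)γ}:
c=cos(1.7764/2)=0.630810, s=sin(1.7764/2)=0.775938; N=√[2·720·2·720]=1440.000000
The bounds max(0,m−m')=0 and min(l+m,l−m')=2 give 3 terms
  k=0: (−1)^0·1440.0000/(1440)·0.6308^8·0.7759^0 = +0.025072
  k=1: (−1)^1·1440.0000/(120)·0.6308^6·0.7759^2 = -0.455224
  k=2: (−1)^2·1440.0000/(96)·0.6308^4·0.7759^4 = +0.860978
d^4_{-2,-2}(1.7764) = +0.025072 -0.455224 +0.860978 = +0.430826
Attach z-rotation phases: D = e^{-i(-2)(5.9586)}·(+0.430826)·e^{-i(-2)(4.3823)} = -0.111360+0.416185i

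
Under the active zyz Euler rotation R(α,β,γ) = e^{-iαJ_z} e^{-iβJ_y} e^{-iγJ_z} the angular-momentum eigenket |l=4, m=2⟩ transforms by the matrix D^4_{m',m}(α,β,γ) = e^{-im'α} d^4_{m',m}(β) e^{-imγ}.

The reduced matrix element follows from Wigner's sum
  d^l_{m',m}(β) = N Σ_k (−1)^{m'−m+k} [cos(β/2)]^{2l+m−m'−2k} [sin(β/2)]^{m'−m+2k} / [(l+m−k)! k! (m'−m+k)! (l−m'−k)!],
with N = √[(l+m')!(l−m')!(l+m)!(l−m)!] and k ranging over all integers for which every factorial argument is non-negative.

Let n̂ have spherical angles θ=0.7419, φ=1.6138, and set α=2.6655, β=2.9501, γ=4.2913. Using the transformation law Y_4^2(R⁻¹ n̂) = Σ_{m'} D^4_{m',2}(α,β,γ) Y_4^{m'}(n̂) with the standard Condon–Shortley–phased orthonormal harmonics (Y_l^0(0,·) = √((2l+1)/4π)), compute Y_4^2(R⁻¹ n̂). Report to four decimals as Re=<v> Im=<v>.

Need the full column D^4_{m',2} for m'=−4..4 at α=2.6655, β=2.9501, γ=4.2913.
cos(β/2)=0.095600, sin(β/2)=0.995420
d^4_{-4,2}: single k=6 term ⇒ +0.047047;  D = -0.022910+0.041092i
d^4_{-3,2}: k∈[5..6] ⇒ +0.009585 -0.346391 = -0.336806;  D = -0.280594+0.186293i
d^4_{-2,2}: k∈[4..6] ⇒ +0.001230 -0.106693 +0.963941 = +0.858478;  D = -0.853289+0.094249i
d^4_{-1,2}: k∈[3..5] ⇒ +0.000111 -0.018114 +0.392770 = +0.374768;  D = +0.349934+0.134153i
d^4_{0,2}: k∈[2..4] ⇒ +0.000007 -0.002075 +0.084348 = +0.082281;  D = -0.054786-0.061389i
d^4_{1,2}: k∈[1..3] ⇒ +0.000000 -0.000167 +0.012076 = +0.011909;  D = +0.002976+0.011531i
d^4_{2,2}: k∈[0..2] ⇒ +0.000000 -0.000009 +0.001230 = +0.001221;  D = +0.000271-0.001191i
d^4_{3,2}: k∈[0..1] ⇒ -0.000000 +0.000088 = +0.000088;  D = -0.000057+0.000067i
d^4_{4,2}: single k=0 term ⇒ +0.000004;  D = +0.000004-0.000002i
Y_4^{m'}(θ=0.7419,φ=1.6138) and Σ D·Y over m':
  (-0.0229+0.0411i)·(+0.0909-0.0158i)  (-0.2806+0.1863i)·(+0.0366+0.2823i)  (-0.8533+0.0942i)·(-0.4267+0.0368i)  (+0.3499+0.1342i)·(-0.0081-0.1893i)  (-0.0548-0.0614i)·(-0.3138+0.0000i)  (+0.0030+0.0115i)·(+0.0081-0.1893i)  (+0.0003-0.0012i)·(-0.4267-0.0368i)  (-0.0001+0.0001i)·(-0.0366+0.2823i)  (+0.0000-0.0000i)·(+0.0909+0.0158i)
Y_4^2(R⁻¹ n̂) = +0.338092-0.187957i

Re=0.3381 Im=-0.1880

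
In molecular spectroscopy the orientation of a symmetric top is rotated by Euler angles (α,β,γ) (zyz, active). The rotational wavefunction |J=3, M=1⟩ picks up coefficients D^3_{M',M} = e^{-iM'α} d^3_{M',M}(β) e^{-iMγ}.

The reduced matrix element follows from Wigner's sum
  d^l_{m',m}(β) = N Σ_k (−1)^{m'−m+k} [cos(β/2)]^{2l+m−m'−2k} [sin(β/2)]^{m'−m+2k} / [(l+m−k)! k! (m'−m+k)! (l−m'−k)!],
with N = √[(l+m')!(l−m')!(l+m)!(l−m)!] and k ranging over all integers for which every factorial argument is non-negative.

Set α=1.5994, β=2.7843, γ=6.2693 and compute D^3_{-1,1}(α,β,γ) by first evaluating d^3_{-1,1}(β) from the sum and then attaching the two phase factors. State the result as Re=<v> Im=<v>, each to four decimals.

Split into d^3_{-1,1}(β=2.7843) × two z-phases.
c=cos(2.7843/2)=0.177698, s=sin(2.7843/2)=0.984085; N=√[2·24·24·2]=48.000000
Admissible k: 2..4 (factorial args all ≥0)
  k=2: (−1)^0·48.0000/(8)·0.1777^4·0.9841^2 = +0.005794
  k=3: (−1)^1·48.0000/(6)·0.1777^2·0.9841^4 = -0.236910
  k=4: (−1)^2·48.0000/(48)·0.1777^0·0.9841^6 = +0.908230
d^3_{-1,1}(2.7843) = +0.005794 -0.236910 +0.908230 = +0.677114
Phases: e^{-i·(-1)·1.5994}=-0.028600+0.999591i, e^{-i·(1)·6.2693}=+0.999904+0.013885i ⇒ D=-0.028761+0.676503i

Re=-0.0288 Im=0.6765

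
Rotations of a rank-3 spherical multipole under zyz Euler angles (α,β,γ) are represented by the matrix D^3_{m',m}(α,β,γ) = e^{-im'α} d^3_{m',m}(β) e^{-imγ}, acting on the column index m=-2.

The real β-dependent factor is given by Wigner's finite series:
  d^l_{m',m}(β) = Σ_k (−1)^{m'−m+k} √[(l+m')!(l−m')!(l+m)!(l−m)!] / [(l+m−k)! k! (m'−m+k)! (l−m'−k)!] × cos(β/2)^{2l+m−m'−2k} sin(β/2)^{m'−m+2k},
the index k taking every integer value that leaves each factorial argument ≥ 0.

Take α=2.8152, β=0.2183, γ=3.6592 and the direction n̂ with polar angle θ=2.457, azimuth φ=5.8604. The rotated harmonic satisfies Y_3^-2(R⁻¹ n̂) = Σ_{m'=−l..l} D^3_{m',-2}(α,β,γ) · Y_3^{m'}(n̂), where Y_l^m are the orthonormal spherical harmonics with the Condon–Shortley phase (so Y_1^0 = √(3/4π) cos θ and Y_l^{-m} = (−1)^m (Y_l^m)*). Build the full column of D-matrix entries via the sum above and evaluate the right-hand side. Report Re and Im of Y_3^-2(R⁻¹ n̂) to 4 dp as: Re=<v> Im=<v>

Need the full column D^3_{m',-2} for m'=−3..3 at α=2.8152, β=0.2183, γ=3.6592.
cos(β/2)=0.994049, sin(β/2)=0.108933
d^3_{-3,-2}: single k=1 term ⇒ +0.258986;  D = -0.258579-0.014505i
d^3_{-2,-2}: k∈[0..1] ⇒ +0.964821 -0.057933 = +0.906889;  D = +0.841376+0.338429i
d^3_{-1,-2}: k∈[0..1] ⇒ -0.334349 +0.008030 = -0.326319;  D = +0.247718+0.212414i
d^3_{0,-2}: k∈[0..1] ⇒ +0.063462 -0.000762 = +0.062700;  D = +0.031998+0.053920i
d^3_{1,-2}: k∈[0..1] ⇒ -0.008030 +0.000048 = -0.007982;  D = +0.001658+0.007808i
d^3_{2,-2}: k∈[0..1] ⇒ +0.000696 -0.000002 = +0.000694;  D = -0.000081+0.000689i
d^3_{3,-2}: single k=0 term ⇒ -0.000037;  D = -0.000016+0.000034i
Y_3^{m'}(θ=2.457,φ=5.8604) and Σ D·Y over m':
  (-0.2586-0.0145i)·(+0.0314+0.1007i)  (+0.8414+0.3384i)·(-0.2100-0.2369i)  (+0.2477+0.2124i)·(+0.3729+0.1678i)  (+0.0320+0.0539i)·(-0.0002+0.0000i)  (+0.0017+0.0078i)·(-0.3729+0.1678i)  (-0.0001+0.0007i)·(-0.2100+0.2369i)  (-0.0000+0.0000i)·(-0.0314+0.1007i)
Y_3^-2(R⁻¹ n̂) = -0.048521-0.178955i

Re=-0.0485 Im=-0.1790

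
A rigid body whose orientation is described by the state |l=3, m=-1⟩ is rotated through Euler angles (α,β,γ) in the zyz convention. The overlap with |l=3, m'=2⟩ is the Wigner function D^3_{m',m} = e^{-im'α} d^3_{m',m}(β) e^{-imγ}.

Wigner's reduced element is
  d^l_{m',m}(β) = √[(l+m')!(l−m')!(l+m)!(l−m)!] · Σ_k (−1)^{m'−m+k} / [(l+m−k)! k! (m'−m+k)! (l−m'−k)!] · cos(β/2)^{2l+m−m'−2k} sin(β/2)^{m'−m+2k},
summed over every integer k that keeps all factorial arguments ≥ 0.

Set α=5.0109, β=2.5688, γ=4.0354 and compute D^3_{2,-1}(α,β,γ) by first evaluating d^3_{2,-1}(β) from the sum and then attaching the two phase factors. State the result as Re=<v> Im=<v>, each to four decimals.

First d^3_{2,-1}(β=2.5688), then the phase factors e^{-i(2)α} and e^{-i(-1)γ}:
Half-angle: c=0.282497, s=0.959268. N=√(120·1·2·24)=75.894664
k∈{0,1} keeps every argument non-negative
  k=0: (−1)^3·75.8947/(12)·0.2825^3·0.9593^3 = -0.125861
  k=1: (−1)^4·75.8947/(24)·0.2825^1·0.9593^5 = +0.725628
d^3_{2,-1}(2.5688) = -0.125861 +0.725628 = +0.599767
Phases: e^{-i·(2)·5.0109}=-0.827013+0.562182i, e^{-i·(-1)·4.0354}=-0.626449-0.779462i ⇒ D=+0.573546+0.175400i

Re=0.5735 Im=0.1754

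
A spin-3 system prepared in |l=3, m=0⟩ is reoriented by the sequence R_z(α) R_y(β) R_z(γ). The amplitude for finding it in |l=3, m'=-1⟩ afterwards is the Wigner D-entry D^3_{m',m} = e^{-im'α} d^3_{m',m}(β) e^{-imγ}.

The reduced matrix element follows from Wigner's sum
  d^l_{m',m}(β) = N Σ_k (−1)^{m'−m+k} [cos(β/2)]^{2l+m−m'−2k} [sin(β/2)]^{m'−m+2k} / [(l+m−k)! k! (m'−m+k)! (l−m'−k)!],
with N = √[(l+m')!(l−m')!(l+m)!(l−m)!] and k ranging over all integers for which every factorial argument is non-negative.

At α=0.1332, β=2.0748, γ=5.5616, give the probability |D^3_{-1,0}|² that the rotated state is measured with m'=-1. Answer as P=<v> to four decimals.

P=0.0040

D^3_{-1,0}(0.1332,2.0748,5.5616) = e^{-i·-1·0.1332}·d^3_{-1,0}(2.0748)·e^{-i·0·5.5616}. Compute d first:
c=cos(2.0748/2)=0.508461, s=sin(2.0748/2)=0.861085; N=√[2·24·6·6]=41.569219
k: max(0,(0)−(-1))=1 … min(3+(0),3−(-1))=3
  k=1: (−1)^0·41.5692/(12)·0.5085^5·0.8611^1 = +0.101373
  k=2: (−1)^1·41.5692/(4)·0.5085^3·0.8611^3 = -0.872213
  k=3: (−1)^2·41.5692/(12)·0.5085^1·0.8611^5 = +0.833832
d^3_{-1,0}(2.0748) = +0.101373 -0.872213 +0.833832 = +0.062992
|D^3_{-1,0}|² = |d^3_{-1,0}(β)|² = (+0.062992)² = 0.003968 (the z-rotation phases have unit modulus)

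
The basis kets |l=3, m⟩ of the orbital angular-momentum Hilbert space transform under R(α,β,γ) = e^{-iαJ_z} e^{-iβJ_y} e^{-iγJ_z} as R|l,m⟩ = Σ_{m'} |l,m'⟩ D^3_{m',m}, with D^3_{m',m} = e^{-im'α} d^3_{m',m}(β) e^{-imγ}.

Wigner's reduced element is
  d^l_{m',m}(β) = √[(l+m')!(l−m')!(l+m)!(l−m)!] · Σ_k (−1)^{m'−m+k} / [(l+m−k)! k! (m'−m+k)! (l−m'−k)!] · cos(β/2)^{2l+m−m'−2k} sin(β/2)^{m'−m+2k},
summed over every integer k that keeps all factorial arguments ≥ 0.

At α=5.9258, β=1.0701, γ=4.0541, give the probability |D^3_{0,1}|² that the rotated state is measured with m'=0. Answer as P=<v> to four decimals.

P=0.0033

First d^3_{0,1}(β=1.0701), then the phase factors e^{-i(0)α} and e^{-i(1)γ}:
With c≡cos(β/2)=0.860243 and s≡sin(β/2)=0.509884, N=[6·6·24·2]^{1/2}=41.569219
k∈{1,2,3} keeps every argument non-negative
  k=1: (−1)^0·41.5692/(12)·0.8602^5·0.5099^1 = +0.832086
  k=2: (−1)^1·41.5692/(4)·0.8602^3·0.5099^3 = -0.876980
  k=3: (−1)^2·41.5692/(12)·0.8602^1·0.5099^5 = +0.102700
d^3_{0,1}(1.0701) = +0.832086 -0.876980 +0.102700 = +0.057805
|D^3_{0,1}|² = |d^3_{0,1}(β)|² = (+0.057805)² = 0.003341 (the z-rotation phases have unit modulus)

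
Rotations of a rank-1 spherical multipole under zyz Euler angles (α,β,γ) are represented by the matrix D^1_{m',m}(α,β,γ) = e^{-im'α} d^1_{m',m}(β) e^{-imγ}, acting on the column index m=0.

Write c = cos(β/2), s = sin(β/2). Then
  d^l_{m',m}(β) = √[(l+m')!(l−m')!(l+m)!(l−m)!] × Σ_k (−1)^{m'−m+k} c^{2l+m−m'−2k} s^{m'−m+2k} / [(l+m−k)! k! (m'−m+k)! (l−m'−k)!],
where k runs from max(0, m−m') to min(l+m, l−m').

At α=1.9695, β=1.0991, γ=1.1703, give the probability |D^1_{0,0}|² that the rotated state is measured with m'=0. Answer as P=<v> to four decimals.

P=0.2065

First d^1_{0,0}(β=1.0991), then the phase factors e^{-i(0)α} and e^{-i(0)γ}:
With c≡cos(β/2)=0.852760 and s≡sin(β/2)=0.522304, N=[1·1·1·1]^{1/2}=1.000000
k: max(0,(0)−(0))=0 … min(1+(0),1−(0))=1
  k=0: (−1)^0·1.0000/(1)·0.8528^2·0.5223^0 = +0.727199
  k=1: (−1)^1·1.0000/(1)·0.8528^0·0.5223^2 = -0.272801
d^1_{0,0}(1.0991) = +0.727199 -0.272801 = +0.454398
|D^1_{0,0}|² = |d^1_{0,0}(β)|² = (+0.454398)² = 0.206478 (the z-rotation phases have unit modulus)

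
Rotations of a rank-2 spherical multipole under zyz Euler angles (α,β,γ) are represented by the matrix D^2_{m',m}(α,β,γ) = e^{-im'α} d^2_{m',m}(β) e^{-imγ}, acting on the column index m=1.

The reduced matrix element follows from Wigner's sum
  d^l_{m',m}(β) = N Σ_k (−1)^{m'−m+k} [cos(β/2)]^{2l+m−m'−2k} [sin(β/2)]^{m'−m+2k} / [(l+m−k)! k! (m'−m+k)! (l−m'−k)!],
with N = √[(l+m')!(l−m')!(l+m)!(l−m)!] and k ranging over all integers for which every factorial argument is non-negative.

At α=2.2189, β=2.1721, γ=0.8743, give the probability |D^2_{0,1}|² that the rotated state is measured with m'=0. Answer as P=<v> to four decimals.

First d^2_{0,1}(β=2.1721), then the phase factors e^{-i(0)α} and e^{-i(1)γ}:
Half-angle: c=0.465984, s=0.884793. N=√(2·2·6·1)=4.898979
k: max(0,(1)−(0))=1 … min(2+(1),2−(0))=2
  k=1: (−1)^0·4.8990/(2)·0.4660^3·0.8848^1 = +0.219296
  k=2: (−1)^1·4.8990/(2)·0.4660^1·0.8848^3 = -0.790627
d^2_{0,1}(2.1721) = +0.219296 -0.790627 = -0.571332
|D^2_{0,1}|² = |d^2_{0,1}(β)|² = (-0.571332)² = 0.326420 (the z-rotation phases have unit modulus)

P=0.3264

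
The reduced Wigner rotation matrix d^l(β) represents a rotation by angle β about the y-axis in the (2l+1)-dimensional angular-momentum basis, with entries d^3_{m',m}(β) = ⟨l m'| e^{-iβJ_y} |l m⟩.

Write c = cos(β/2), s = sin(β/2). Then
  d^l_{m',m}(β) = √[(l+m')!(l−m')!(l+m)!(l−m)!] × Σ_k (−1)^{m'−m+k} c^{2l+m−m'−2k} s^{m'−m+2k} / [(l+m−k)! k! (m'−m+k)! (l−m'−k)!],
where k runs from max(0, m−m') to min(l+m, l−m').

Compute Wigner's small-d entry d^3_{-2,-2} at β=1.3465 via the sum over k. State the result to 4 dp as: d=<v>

d^3_{-2,-2}(β=1.3465) via Wigner's sum:
With c≡cos(β/2)=0.781799 and s≡sin(β/2)=0.623530, N=[1·120·1·120]^{1/2}=120.000000
Admissible k: 0..1 (factorial args all ≥0)
  k=0: (−1)^0·120.0000/(120)·0.7818^6·0.6235^0 = +0.228335
  k=1: (−1)^1·120.0000/(24)·0.7818^4·0.6235^2 = -0.726216
d^3_{-2,-2}(1.3465) = +0.228335 -0.726216 = -0.497882

d=-0.4979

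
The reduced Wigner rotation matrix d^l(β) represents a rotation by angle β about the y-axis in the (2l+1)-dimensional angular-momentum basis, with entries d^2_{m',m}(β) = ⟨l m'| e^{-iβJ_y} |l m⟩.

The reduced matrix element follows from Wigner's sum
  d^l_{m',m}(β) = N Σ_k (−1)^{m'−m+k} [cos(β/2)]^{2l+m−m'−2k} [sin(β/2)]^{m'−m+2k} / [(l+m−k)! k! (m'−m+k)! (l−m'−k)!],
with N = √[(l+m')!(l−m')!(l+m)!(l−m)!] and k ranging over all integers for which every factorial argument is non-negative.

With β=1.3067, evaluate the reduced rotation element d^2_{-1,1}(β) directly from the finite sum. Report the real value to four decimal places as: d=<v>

d=0.5624

d^2_{-1,1}(β=1.3067) via Wigner's sum:
With c≡cos(β/2)=0.794052 and s≡sin(β/2)=0.607850, N=[1·6·6·1]^{1/2}=6.000000
The bounds max(0,m−m')=2 and min(l+m,l−m')=3 give 2 terms
  k=2: (−1)^0·6.0000/(2)·0.7941^2·0.6078^2 = +0.698895
  k=3: (−1)^1·6.0000/(6)·0.7941^0·0.6078^4 = -0.136517
d^2_{-1,1}(1.3067) = +0.698895 -0.136517 = +0.562378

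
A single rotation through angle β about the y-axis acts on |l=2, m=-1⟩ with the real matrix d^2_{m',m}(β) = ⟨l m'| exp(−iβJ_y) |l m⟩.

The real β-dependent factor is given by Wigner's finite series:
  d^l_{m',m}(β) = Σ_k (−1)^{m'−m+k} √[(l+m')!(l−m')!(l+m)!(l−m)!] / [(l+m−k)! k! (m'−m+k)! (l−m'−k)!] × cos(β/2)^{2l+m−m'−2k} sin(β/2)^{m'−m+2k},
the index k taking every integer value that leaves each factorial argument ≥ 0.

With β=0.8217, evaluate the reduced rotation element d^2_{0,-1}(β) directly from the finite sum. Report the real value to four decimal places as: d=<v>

d=-0.6108

d^2_{0,-1}(β=0.8217) via Wigner's sum:
Half-angle: c=0.916782, s=0.399389. N=√(2·2·1·6)=4.898979
k: max(0,(-1)−(0))=0 … min(2+(-1),2−(0))=1
  k=0: (−1)^1·4.8990/(2)·0.9168^3·0.3994^1 = -0.753823
  k=1: (−1)^2·4.8990/(2)·0.9168^1·0.3994^3 = +0.143064
d^2_{0,-1}(0.8217) = -0.753823 +0.143064 = -0.610759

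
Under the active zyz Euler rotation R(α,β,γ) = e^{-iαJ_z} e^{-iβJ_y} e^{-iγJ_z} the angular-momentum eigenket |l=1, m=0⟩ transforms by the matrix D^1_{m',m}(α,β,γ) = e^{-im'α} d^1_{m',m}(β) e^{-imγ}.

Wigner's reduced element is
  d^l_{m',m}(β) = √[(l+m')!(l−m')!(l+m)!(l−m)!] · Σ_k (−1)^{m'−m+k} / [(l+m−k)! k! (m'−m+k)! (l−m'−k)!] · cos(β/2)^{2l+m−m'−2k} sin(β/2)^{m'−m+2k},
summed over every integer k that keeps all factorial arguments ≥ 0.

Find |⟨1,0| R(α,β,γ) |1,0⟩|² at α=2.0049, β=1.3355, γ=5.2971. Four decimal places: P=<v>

P=0.0544

D^1_{0,0}(2.0049,1.3355,5.2971) = e^{-i·0·2.0049}·d^1_{0,0}(1.3355)·e^{-i·0·5.2971}. Compute d first:
With c≡cos(β/2)=0.785217 and s≡sin(β/2)=0.619221, N=[1·1·1·1]^{1/2}=1.000000
The bounds max(0,m−m')=0 and min(l+m,l−m')=1 give 2 terms
  k=0: (−1)^0·1.0000/(1)·0.7852^2·0.6192^0 = +0.616566
  k=1: (−1)^1·1.0000/(1)·0.7852^0·0.6192^2 = -0.383434
d^1_{0,0}(1.3355) = +0.616566 -0.383434 = +0.233131
|D^1_{0,0}|² = |d^1_{0,0}(β)|² = (+0.233131)² = 0.054350 (the z-rotation phases have unit modulus)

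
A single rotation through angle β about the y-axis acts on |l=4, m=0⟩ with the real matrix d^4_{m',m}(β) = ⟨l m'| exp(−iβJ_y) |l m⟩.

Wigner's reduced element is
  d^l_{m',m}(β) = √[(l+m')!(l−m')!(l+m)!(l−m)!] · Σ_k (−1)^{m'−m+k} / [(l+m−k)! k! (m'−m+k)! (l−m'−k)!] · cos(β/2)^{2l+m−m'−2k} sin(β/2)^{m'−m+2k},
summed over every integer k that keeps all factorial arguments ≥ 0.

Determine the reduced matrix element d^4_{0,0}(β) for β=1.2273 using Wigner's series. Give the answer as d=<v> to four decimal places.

d=0.0060

d^4_{0,0}(β=1.2273) via Wigner's sum:
c=cos(1.2273/2)=0.817552, s=sin(1.2273/2)=0.575855; N=√[24·24·24·24]=576.000000
The bounds max(0,m−m')=0 and min(l+m,l−m')=4 give 5 terms
  k=0: (−1)^0·576.0000/(576)·0.8176^8·0.5759^0 = +0.199582
  k=1: (−1)^1·576.0000/(36)·0.8176^6·0.5759^2 = -1.584301
  k=2: (−1)^2·576.0000/(16)·0.8176^4·0.5759^4 = +1.768548
  k=3: (−1)^3·576.0000/(36)·0.8176^2·0.5759^6 = -0.389970
  k=4: (−1)^4·576.0000/(576)·0.8176^0·0.5759^8 = +0.012092
d^4_{0,0}(1.2273) = +0.199582 -1.584301 +1.768548 -0.389970 +0.012092 = +0.005951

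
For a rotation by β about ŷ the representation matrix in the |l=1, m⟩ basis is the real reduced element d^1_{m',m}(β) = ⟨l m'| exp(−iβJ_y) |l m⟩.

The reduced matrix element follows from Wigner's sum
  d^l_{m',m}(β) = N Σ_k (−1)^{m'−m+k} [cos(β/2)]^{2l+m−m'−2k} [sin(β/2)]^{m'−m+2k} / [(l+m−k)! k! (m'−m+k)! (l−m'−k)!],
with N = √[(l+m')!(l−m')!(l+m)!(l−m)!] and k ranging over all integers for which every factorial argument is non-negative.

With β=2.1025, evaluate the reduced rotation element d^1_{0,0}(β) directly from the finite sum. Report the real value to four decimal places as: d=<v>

d=-0.5070

d^1_{0,0}(β=2.1025) via Wigner's sum:
With c≡cos(β/2)=0.496486 and s≡sin(β/2)=0.868045, N=[1·1·1·1]^{1/2}=1.000000
The bounds max(0,m−m')=0 and min(l+m,l−m')=1 give 2 terms
  k=0: (−1)^0·1.0000/(1)·0.4965^2·0.8680^0 = +0.246499
  k=1: (−1)^1·1.0000/(1)·0.4965^0·0.8680^2 = -0.753501
d^1_{0,0}(2.1025) = +0.246499 -0.753501 = -0.507003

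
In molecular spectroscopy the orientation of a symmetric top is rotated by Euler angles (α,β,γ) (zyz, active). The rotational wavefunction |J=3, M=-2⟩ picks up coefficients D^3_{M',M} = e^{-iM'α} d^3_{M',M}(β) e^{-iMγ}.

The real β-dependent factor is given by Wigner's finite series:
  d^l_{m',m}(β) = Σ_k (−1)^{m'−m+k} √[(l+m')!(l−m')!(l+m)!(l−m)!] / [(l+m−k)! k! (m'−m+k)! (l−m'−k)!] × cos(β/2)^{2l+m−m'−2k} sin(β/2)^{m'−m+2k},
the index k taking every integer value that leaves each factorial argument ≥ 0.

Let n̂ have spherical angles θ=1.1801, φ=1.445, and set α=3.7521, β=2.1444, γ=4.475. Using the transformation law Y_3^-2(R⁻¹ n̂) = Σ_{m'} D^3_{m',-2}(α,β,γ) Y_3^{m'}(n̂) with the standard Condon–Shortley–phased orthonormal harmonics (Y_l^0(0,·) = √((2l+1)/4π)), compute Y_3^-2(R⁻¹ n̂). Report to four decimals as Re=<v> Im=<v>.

Need the full column D^3_{m',-2} for m'=−3..3 at α=3.7521, β=2.1444, γ=4.475.
cos(β/2)=0.478193, sin(β/2)=0.878255
d^3_{-3,-2}: single k=1 term ⇒ +0.053791;  D = +0.011426+0.052564i
d^3_{-2,-2}: k∈[0..1] ⇒ +0.011957 -0.201662 = -0.189705;  D = +0.139291+0.128787i
d^3_{-1,-2}: k∈[0..1] ⇒ -0.069444 +0.468491 = +0.399047;  D = +0.395377+0.053996i
d^3_{0,-2}: k∈[0..1] ⇒ +0.220910 -0.745160 = -0.524250;  D = +0.466265-0.239656i
d^3_{1,-2}: k∈[0..1] ⇒ -0.468491 +0.790143 = +0.321652;  D = +0.150102-0.284480i
d^3_{2,-2}: k∈[0..1] ⇒ +0.680235 -0.458905 = +0.221330;  D = +0.027593+0.219603i
d^3_{3,-2}: single k=0 term ⇒ -0.612042;  D = +0.410656+0.453825i
Y_3^{m'}(θ=1.1801,φ=1.445) and Σ D·Y over m':
  (+0.0114+0.0526i)·(-0.1215+0.3066i)  (+0.1393+0.1288i)·(-0.3223-0.0828i)  (+0.3954+0.0540i)·(-0.0103+0.0815i)  (+0.4663-0.2397i)·(-0.3233+0.0000i)  (+0.1501-0.2845i)·(+0.0103+0.0815i)  (+0.0276+0.2196i)·(-0.3223+0.0828i)  (+0.4107+0.4538i)·(+0.1215+0.3066i)
Y_3^-2(R⁻¹ n̂) = -0.302542+0.175094i

Re=-0.3025 Im=0.1751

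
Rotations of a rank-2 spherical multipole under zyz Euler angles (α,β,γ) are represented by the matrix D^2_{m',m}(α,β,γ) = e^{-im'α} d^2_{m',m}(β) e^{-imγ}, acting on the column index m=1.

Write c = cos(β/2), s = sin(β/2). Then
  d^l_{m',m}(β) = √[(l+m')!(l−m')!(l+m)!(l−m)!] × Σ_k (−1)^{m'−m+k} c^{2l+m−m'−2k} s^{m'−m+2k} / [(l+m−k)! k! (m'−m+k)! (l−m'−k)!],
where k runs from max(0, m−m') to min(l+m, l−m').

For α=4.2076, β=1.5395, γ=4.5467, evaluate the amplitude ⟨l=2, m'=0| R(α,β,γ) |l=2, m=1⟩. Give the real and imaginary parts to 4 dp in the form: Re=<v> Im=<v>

Split into d^2_{0,1}(β=1.5395) × two z-phases.
Half-angle: c=0.718085, s=0.695956. N=√(2·2·6·1)=4.898979
The bounds max(0,m−m')=1 and min(l+m,l−m')=2 give 2 terms
  k=1: (−1)^0·4.8990/(2)·0.7181^3·0.6960^1 = +0.631225
  k=2: (−1)^1·4.8990/(2)·0.7181^1·0.6960^3 = -0.592920
d^2_{0,1}(1.5395) = +0.631225 -0.592920 = +0.038305
Attach z-rotation phases: D = e^{-i(0)(4.2076)}·(+0.038305)·e^{-i(1)(4.5467)} = -0.006318+0.037780i

Re=-0.0063 Im=0.0378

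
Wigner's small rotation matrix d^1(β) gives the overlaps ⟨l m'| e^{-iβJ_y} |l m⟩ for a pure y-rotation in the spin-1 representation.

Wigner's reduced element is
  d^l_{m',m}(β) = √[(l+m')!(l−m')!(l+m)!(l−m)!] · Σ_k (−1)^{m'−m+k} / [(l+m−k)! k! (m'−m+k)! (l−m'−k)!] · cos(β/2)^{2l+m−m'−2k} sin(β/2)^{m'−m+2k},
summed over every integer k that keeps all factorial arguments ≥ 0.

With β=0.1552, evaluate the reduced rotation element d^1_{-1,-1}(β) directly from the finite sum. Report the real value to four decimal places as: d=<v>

d^1_{-1,-1}(β=0.1552) via Wigner's sum:
Half-angle: c=0.996991, s=0.077522. N=√(1·2·1·2)=2.000000
Admissible k: 0..0 (factorial args all ≥0)
  k=0: (−1)^0·2.0000/(2)·0.9970^2·0.0775^0 = +0.993990
d^1_{-1,-1}(0.1552) = +0.993990

d=0.9940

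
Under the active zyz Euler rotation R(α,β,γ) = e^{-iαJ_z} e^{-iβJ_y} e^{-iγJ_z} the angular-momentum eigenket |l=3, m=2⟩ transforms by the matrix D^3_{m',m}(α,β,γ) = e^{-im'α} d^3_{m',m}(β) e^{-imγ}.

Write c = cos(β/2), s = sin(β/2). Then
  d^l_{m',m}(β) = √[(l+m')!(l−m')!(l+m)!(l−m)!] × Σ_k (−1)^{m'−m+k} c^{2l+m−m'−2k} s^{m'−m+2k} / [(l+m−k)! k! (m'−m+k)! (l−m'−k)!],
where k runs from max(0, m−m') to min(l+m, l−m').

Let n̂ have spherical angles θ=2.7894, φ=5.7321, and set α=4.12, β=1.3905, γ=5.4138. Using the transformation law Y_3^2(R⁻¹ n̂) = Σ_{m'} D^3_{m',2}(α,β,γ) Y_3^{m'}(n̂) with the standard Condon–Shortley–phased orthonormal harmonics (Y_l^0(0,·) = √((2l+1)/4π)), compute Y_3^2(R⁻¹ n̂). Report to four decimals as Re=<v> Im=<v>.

Need the full column D^3_{m',2} for m'=−3..3 at α=4.12, β=1.3905, γ=5.4138.
cos(β/2)=0.767894, sin(β/2)=0.640577
d^3_{-3,2}: single k=5 term ⇒ +0.202878;  D = +0.007788+0.202728i
d^3_{-2,2}: k∈[4..5] ⇒ +0.496431 -0.069092 = +0.427338;  D = -0.363422-0.224817i
d^3_{-1,2}: k∈[3..4] ⇒ +0.752745 -0.261914 = +0.490831;  D = +0.447284-0.202118i
d^3_{0,2}: k∈[2..3] ⇒ +0.781462 -0.543813 = +0.237650;  D = -0.039732+0.234305i
d^3_{1,2}: k∈[1..2] ⇒ +0.540850 -0.752745 = -0.211895;  D = +0.153536+0.146035i
d^3_{2,2}: k∈[0..1] ⇒ +0.205025 -0.713374 = -0.508350;  D = -0.496313+0.109966i
d^3_{3,2}: single k=0 term ⇒ -0.418941;  D = +0.153191-0.389928i
Y_3^{m'}(θ=2.7894,φ=5.7321) and Σ D·Y over m':
  (+0.0078+0.2027i)·(-0.0014+0.0171i)  (-0.3634-0.2248i)·(-0.0516-0.1018i)  (+0.4473-0.2021i)·(+0.3234+0.1988i)  (-0.0397+0.2343i)·(-0.4921+0.0000i)  (+0.1535+0.1460i)·(-0.3234+0.1988i)  (-0.4963+0.1100i)·(-0.0516+0.1018i)  (+0.1532-0.3899i)·(+0.0014+0.0171i)
Y_3^2(R⁻¹ n̂) = +0.139330-0.114184i

Re=0.1393 Im=-0.1142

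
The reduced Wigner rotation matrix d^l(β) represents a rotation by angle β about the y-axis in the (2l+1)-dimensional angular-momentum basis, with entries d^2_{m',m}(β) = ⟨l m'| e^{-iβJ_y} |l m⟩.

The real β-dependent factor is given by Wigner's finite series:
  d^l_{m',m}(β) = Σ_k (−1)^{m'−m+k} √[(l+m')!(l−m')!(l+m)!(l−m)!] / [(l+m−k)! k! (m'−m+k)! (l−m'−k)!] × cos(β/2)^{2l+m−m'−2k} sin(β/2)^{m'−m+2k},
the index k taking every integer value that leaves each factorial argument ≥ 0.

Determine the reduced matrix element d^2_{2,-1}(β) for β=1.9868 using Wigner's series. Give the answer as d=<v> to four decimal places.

d^2_{2,-1}(β=1.9868) via Wigner's sum:
With c≡cos(β/2)=0.545844 and s≡sin(β/2)=0.837887, N=[24·1·1·6]^{1/2}=12.000000
Admissible k: 0..0 (factorial args all ≥0)
  k=0: (−1)^3·12.0000/(6)·0.5458^1·0.8379^3 = -0.642177
d^2_{2,-1}(1.9868) = -0.642177

d=-0.6422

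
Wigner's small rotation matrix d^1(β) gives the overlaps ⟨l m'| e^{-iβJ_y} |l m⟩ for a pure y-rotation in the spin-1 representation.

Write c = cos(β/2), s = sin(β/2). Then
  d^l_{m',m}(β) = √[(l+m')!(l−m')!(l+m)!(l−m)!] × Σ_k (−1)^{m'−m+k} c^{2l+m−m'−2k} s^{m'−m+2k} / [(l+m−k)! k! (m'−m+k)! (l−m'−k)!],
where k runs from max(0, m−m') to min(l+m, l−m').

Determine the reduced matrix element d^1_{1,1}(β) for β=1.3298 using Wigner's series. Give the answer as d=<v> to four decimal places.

d=0.6193

d^1_{1,1}(β=1.3298) via Wigner's sum:
c=cos(1.3298/2)=0.786978, s=sin(1.3298/2)=0.616980; N=√[2·1·2·1]=2.000000
k∈{0} keeps every argument non-negative
  k=0: (−1)^0·2.0000/(2)·0.7870^2·0.6170^0 = +0.619335
d^1_{1,1}(1.3298) = +0.619335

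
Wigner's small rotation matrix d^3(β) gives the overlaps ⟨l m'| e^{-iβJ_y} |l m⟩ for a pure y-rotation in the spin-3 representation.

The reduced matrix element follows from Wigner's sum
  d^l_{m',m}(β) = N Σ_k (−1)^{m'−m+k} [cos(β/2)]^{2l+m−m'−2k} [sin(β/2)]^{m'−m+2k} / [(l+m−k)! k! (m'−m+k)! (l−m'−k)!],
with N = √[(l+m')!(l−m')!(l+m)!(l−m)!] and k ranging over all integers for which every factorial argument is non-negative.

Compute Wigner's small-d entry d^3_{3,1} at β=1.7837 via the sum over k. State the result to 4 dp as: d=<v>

d^3_{3,1}(β=1.7837) via Wigner's sum:
Half-angle: c=0.627973, s=0.778235. N=√(720·1·24·2)=185.903201
k: max(0,(1)−(3))=0 … min(3+(1),3−(3))=0
  k=0: (−1)^2·185.9032/(48)·0.6280^4·0.7782^2 = +0.364781
d^3_{3,1}(1.7837) = +0.364781

d=0.3648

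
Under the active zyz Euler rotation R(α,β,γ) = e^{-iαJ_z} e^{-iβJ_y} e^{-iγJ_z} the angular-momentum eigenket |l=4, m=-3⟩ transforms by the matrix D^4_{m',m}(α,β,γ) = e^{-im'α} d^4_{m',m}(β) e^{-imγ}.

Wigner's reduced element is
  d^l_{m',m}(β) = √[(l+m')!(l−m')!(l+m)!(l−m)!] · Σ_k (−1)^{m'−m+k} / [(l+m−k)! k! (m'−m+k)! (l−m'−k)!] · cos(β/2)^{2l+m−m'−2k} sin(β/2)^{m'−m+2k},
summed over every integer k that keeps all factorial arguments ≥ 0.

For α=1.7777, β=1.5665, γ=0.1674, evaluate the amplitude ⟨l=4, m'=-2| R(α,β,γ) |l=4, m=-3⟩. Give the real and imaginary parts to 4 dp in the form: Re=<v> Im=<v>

First d^4_{-2,-3}(β=1.5665), then the phase factors e^{-i(-2)α} and e^{-i(-3)γ}:
Half-angle: c=0.708624, s=0.705586. N=√(2·720·1·5040)=2693.993318
Admissible k: 0..1 (factorial args all ≥0)
  k=0: (−1)^1·2693.9933/(720)·0.7086^7·0.7056^1 = -0.236878
  k=1: (−1)^2·2693.9933/(240)·0.7086^5·0.7056^3 = +0.704555
d^4_{-2,-3}(1.5665) = -0.236878 +0.704555 = +0.467677
Attach z-rotation phases: D = e^{-i(-2)(1.7777)}·(+0.467677)·e^{-i(-3)(0.1674)} = -0.284811-0.370950i

Re=-0.2848 Im=-0.3710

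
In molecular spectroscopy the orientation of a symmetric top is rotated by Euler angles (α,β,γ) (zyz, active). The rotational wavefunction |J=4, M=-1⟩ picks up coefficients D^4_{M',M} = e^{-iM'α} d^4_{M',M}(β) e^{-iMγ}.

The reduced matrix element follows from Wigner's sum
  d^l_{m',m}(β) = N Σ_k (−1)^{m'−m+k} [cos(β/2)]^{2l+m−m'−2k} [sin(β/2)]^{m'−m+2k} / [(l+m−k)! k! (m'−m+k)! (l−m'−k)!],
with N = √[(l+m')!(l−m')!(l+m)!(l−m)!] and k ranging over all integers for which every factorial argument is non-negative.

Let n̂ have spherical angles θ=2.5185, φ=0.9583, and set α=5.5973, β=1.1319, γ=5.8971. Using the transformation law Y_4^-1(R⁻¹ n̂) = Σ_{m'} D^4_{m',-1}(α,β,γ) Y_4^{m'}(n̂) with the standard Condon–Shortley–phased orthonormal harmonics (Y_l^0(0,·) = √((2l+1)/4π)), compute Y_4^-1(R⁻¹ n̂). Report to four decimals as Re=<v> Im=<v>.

Need the full column D^4_{m',-1} for m'=−4..4 at α=5.5973, β=1.1319, γ=5.8971.
cos(β/2)=0.844080, sin(β/2)=0.536218
d^4_{-4,-1}: single k=3 term ⇒ +0.494350;  D = -0.494315-0.005915i
d^4_{-3,-1}: k∈[2..3] ⇒ +0.825379 -0.555160 = +0.270219;  D = -0.207048-0.173635i
d^4_{-2,-1}: k∈[1..3] ⇒ +0.694483 -1.401352 +0.377026 = -0.329843;  D = +0.061341+0.324089i
d^4_{-1,-1}: k∈[0..3] ⇒ +0.257672 -1.559819 +1.258984 -0.169362 = -0.212525;  D = -0.101671+0.186628i
d^4_{0,-1}: k∈[0..3] ⇒ -0.732049 +1.772586 -0.715357 +0.048116 = +0.373295;  D = +0.345817-0.140570i
d^4_{1,-1}: k∈[0..3] ⇒ +1.039879 -1.258984 +0.254042 -0.006835 = +0.028103;  D = +0.026850+0.008300i
d^4_{2,-1}: k∈[0..2] ⇒ -0.934235 +0.565540 -0.045647 = -0.414342;  D = -0.228838-0.345416i
d^4_{3,-1}: k∈[0..1] ⇒ +0.555160 -0.134427 = +0.420733;  D = -0.042327+0.418599i
d^4_{4,-1}: single k=0 term ⇒ -0.199504;  D = +0.141248-0.140892i
Y_4^{m'}(θ=2.5185,φ=0.9583) and Σ D·Y over m':
  (-0.4943-0.0059i)·(-0.0395+0.0327i)  (-0.2070-0.1736i)·(+0.1948+0.0532i)  (+0.0613+0.3241i)·(-0.1396-0.3876i)  (-0.1017+0.1866i)·(-0.2083+0.2965i)  (+0.3458-0.1406i)·(-0.1653+0.0000i)  (+0.0268+0.0083i)·(+0.2083+0.2965i)  (-0.2288-0.3454i)·(-0.1396+0.3876i)  (-0.0423+0.4186i)·(-0.1948+0.0532i)  (+0.1412-0.1409i)·(-0.0395-0.0327i)
Y_4^-1(R⁻¹ n̂) = +0.159084-0.289249i

Re=0.1591 Im=-0.2892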